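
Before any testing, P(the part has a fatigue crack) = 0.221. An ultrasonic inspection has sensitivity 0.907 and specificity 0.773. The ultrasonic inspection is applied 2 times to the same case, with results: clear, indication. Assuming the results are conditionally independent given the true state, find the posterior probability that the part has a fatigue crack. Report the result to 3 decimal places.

Let H be the event that the part has a fatigue crack; start with P(H) = 0.221. P('indication'|H) = 0.907, P('indication'|¬H) = 0.227.
Update on result 1 ('clear'): P(H) ← 0.093·0.2210 / (0.093·0.2210 + 0.773·0.7790) = 0.020553/0.62272 = 0.0330.
Update on result 2 ('indication'): P(H) ← 0.907·0.0330 / (0.907·0.0330 + 0.227·0.9670) = 0.029936/0.24944 = 0.1200.

Posterior P(H) ≈ 0.120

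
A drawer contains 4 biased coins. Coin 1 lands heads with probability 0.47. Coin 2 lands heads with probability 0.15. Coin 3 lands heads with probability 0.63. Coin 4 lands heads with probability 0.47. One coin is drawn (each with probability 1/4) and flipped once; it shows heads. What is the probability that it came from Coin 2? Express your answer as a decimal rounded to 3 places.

Tabulate prior·likelihood by source: [1] prior 0.25, lik 0.47, product 0.1175; [2] prior 0.25, lik 0.15, product 0.03750; [3] prior 0.25, lik 0.63, product 0.1575; [4] prior 0.25, lik 0.47, product 0.1175.
Normalizing constant = 0.43000; the posterior for Coin 2 is its product over the sum, 0.03750/0.43000 = 0.087.

Posterior probability ≈ 0.087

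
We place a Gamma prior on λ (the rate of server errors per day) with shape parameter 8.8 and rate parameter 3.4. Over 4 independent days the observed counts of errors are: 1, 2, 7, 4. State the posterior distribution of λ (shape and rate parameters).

Posterior: Gamma(shape=22.8, rate=7.4)

The Poisson likelihood adds the total count to the shape and the number of exposure periods to the rate. Here ∑xᵢ = 14 and n = 4, so shape 8.8→22.8 and rate 3.4→7.4.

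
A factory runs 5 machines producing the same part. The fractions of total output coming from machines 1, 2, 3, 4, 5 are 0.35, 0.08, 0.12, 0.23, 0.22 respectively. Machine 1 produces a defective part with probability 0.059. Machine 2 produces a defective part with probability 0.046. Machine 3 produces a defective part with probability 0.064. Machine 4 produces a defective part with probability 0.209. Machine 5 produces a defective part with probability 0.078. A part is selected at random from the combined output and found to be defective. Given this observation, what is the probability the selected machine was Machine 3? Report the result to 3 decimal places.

Posterior probability ≈ 0.079

Tabulate prior·likelihood by source: [1] prior 0.35, lik 0.059, product 0.02065; [2] prior 0.08, lik 0.046, product 0.003680; [3] prior 0.12, lik 0.064, product 0.007680; [4] prior 0.23, lik 0.209, product 0.04807; [5] prior 0.22, lik 0.078, product 0.01716.
Normalizing constant = 0.097240; the posterior for Machine 3 is its product over the sum, 0.007680/0.097240 = 0.079.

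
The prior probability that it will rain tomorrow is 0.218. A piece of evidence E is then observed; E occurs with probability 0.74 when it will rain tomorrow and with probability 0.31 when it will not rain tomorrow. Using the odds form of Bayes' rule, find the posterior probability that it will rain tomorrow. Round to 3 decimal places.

Posterior probability ≈ 0.400

Prior odds = 0.218/(1−0.218) = 0.27877.
Likelihood ratio for E = 0.74/0.31 = 2.3871.
Posterior odds = prior odds × LR = 0.66546.
Posterior probability = odds/(1+odds) = 0.66546/1.6655 = 0.400.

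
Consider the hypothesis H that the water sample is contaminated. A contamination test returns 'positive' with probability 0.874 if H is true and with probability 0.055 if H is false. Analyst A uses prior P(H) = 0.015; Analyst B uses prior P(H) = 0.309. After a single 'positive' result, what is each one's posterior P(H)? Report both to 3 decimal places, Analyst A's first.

P('+'|H) = 0.874, P('+'|¬H) = 0.055.
Analyst A: numerator 0.874·0.015 = 0.013110; evidence = 0.013110+0.055·0.985 = 0.067285; posterior = 0.195.
Analyst B: numerator 0.874·0.309 = 0.27007; evidence = 0.27007+0.055·0.691 = 0.30807; posterior = 0.877.

Analyst A: 0.195; Analyst B: 0.877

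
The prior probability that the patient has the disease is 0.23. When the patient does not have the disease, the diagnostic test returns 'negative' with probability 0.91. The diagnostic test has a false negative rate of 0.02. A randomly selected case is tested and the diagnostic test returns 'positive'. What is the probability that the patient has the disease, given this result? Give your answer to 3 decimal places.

P(H | E) ≈ 0.765

Write H for 'the patient has the disease'. Prior odds H:¬H = 0.23/0.77 = 0.29870. For the 'positive' outcome, the likelihood ratio is 0.98/0.09 = 10.889.
Posterior odds = 0.29870 × 10.889 = 3.2525, so P(H|E) = 3.2525/(1+3.2525) = 0.765.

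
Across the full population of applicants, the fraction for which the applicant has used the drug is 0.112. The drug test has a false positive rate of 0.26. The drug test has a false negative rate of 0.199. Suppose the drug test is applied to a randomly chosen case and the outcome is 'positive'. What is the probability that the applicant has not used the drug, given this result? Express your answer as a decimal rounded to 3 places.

Let H be the event that the applicant has used the drug. P(H) = 0.112, so P(¬H) = 0.888. With E the 'positive' result, P(E|H) = 0.801 and P(E|¬H) = 0.26.
P(E) = 0.801·0.112 + 0.26·0.888 = 0.089712 + 0.23088 = 0.32059.
By Bayes' theorem, P(H|E) = 0.089712 / 0.32059 = 0.280. Hence P(¬H|E) = 1 − 0.280 = 0.720.

P(¬H | E) ≈ 0.720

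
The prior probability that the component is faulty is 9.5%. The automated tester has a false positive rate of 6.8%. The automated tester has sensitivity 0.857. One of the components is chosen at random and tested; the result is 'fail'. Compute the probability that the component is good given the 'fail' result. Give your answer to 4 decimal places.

P(¬H | E) ≈ 0.4305

Let H be the event that the component is faulty. P(H) = 0.095, so P(¬H) = 0.905. With E the 'fail' result, P(E|H) = 0.857 and P(E|¬H) = 0.068.
P(E) = 0.857·0.095 + 0.068·0.905 = 0.081415 + 0.061540 = 0.14295.
By Bayes' theorem, P(H|E) = 0.081415 / 0.14295 = 0.5695. Hence P(¬H|E) = 1 − 0.5695 = 0.4305.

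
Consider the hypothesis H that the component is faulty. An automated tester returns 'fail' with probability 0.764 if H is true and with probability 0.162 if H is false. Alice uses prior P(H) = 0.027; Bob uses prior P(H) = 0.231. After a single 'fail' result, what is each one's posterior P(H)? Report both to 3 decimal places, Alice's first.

Alice: 0.116; Bob: 0.586

The likelihood ratio for a 'fail' result is 0.764/0.162 = 4.7160.
Alice: prior odds 0.027/0.973 = 0.027749; posterior odds 0.13087; posterior probability 0.116.
Bob: prior odds 0.231/0.769 = 0.30039; posterior odds 1.4167; posterior probability 0.586.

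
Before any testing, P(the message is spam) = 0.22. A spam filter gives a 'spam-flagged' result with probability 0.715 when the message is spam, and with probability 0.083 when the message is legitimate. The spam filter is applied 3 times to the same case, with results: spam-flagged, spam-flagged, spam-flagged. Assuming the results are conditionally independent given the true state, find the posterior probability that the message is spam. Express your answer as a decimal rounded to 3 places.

Posterior P(H) ≈ 0.994

Let H be the event that the message is spam; start with P(H) = 0.22. P('spam-flagged'|H) = 0.715, P('spam-flagged'|¬H) = 0.083.
Update on result 1 ('spam-flagged'): P(H) ← 0.715·0.2200 / (0.715·0.2200 + 0.083·0.7800) = 0.15730/0.22204 = 0.7084.
Update on result 2 ('spam-flagged'): P(H) ← 0.715·0.7084 / (0.715·0.7084 + 0.083·0.2916) = 0.50653/0.53073 = 0.9544.
Update on result 3 ('spam-flagged'): P(H) ← 0.715·0.9544 / (0.715·0.9544 + 0.083·0.0456) = 0.68240/0.68618 = 0.9945.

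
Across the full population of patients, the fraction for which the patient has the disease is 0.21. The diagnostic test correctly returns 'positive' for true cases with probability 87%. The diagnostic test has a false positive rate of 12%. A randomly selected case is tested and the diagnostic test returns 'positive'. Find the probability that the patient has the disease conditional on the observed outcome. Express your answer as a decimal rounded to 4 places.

Let H be the event that the patient has the disease. P(H) = 0.21, so P(¬H) = 0.79. With E the 'positive' result, P(E|H) = 0.87 and P(E|¬H) = 0.12.
P(E) = 0.87·0.21 + 0.12·0.79 = 0.18270 + 0.094800 = 0.27750.
By Bayes' theorem, P(H|E) = 0.18270 / 0.27750 = 0.6584.

P(H | E) ≈ 0.6584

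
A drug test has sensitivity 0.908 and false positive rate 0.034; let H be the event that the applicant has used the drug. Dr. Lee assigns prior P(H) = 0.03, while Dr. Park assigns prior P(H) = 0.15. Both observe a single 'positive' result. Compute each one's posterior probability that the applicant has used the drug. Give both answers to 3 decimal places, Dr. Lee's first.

P('+'|H) = 0.908, P('+'|¬H) = 0.034.
Dr. Lee: numerator 0.908·0.03 = 0.027240; evidence = 0.027240+0.034·0.97 = 0.060220; posterior = 0.452.
Dr. Park: numerator 0.908·0.15 = 0.13620; evidence = 0.13620+0.034·0.85 = 0.16510; posterior = 0.825.

Dr. Lee: 0.452; Dr. Park: 0.825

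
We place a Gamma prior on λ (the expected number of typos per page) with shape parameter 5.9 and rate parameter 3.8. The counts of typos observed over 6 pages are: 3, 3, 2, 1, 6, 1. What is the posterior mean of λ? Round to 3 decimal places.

Total count ∑xᵢ = 16 over n = 6 pages.
Gamma is conjugate to the Poisson likelihood: posterior is Gamma(shape = 5.9+16 = 21.9, rate = 3.8+6 = 9.8).
E[λ | data] = 21.9/9.8 = 2.235.

Posterior mean ≈ 2.235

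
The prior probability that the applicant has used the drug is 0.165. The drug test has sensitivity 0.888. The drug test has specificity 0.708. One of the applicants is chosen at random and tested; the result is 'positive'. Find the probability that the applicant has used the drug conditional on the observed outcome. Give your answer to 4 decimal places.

P(H | E) ≈ 0.3754

Write H for 'the applicant has used the drug'. Prior odds H:¬H = 0.165/0.835 = 0.19760. For the 'positive' outcome, the likelihood ratio is 0.888/0.292 = 3.0411.
Posterior odds = 0.19760 × 3.0411 = 0.60094, so P(H|E) = 0.60094/(1+0.60094) = 0.3754.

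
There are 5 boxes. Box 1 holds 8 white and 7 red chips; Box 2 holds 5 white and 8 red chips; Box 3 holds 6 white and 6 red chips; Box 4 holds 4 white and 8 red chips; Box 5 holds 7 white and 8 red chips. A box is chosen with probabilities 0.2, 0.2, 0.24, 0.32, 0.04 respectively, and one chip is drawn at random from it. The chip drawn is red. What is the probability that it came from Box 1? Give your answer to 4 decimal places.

Posterior probability ≈ 0.1634

P(red|Box 1) = 0.4667; P(red|Box 2) = 0.6154; P(red|Box 3) = 0.5; P(red|Box 4) = 0.6667; P(red|Box 5) = 0.5333.
Prior × likelihood for each source: 0.2·0.4667=0.09333, 0.2·0.6154=0.1231, 0.24·0.5=0.1200, 0.32·0.6667=0.2133, 0.04·0.5333=0.02133. Summing gives P(red) = 0.57108.
P(Box 1 | red) = 0.09333 / 0.57108 = 0.1634.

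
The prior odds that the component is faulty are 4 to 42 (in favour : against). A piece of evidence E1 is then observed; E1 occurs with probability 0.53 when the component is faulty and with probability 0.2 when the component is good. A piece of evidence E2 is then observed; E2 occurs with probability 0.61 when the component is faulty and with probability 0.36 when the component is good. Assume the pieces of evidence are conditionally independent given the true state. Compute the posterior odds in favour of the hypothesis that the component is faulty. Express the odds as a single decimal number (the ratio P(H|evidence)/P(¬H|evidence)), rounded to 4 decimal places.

Prior odds = 4/42 = 0.095238. In log-odds, ln(0.095238) = -2.3514.
Add log likelihood ratios: ln(2.6500) + ln(1.6944) = 1.5019.
Posterior log-odds = -0.84946, so posterior odds = exp(-0.84946) = 0.42765.

Posterior odds ≈ 0.4276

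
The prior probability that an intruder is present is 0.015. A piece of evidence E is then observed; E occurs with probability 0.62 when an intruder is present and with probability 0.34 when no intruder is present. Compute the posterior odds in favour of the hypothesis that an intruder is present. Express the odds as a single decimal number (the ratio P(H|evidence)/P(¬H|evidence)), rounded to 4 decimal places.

Prior odds = 0.015/(1−0.015) = 0.015228.
Likelihood ratio for E = 0.62/0.34 = 1.8235.
Posterior odds = prior odds × LR = 0.027769.

Posterior odds ≈ 0.0278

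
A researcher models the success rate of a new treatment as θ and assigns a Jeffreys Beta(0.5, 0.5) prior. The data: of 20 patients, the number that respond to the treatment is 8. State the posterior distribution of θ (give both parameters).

Posterior: Beta(8.5, 12.5)

Observing 8 successes and 12 failures updates Beta(0.5, 0.5) by adding the success and failure counts to the two shape parameters: α = 0.5+8 = 8.5, β = 0.5+12 = 12.5.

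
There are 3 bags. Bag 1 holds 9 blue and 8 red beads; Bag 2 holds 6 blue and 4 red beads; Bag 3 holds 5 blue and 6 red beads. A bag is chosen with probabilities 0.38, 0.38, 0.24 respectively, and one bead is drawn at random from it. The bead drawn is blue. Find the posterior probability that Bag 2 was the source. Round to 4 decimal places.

P(blue|Bag 1) = 0.5294; P(blue|Bag 2) = 0.6; P(blue|Bag 3) = 0.4545.
Prior × likelihood for each source: 0.38·0.5294=0.2012, 0.38·0.6=0.2280, 0.24·0.4545=0.1091. Summing gives P(blue) = 0.53827.
P(Bag 2 | blue) = 0.2280 / 0.53827 = 0.4236.

Posterior probability ≈ 0.4236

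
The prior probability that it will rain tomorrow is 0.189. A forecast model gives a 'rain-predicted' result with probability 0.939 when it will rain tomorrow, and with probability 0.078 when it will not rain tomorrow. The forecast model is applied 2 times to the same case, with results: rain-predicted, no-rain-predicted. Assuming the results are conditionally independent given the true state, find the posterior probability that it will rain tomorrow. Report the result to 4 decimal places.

Posterior P(H) ≈ 0.1566

Let H be the event that it will rain tomorrow; start with P(H) = 0.189. P('rain-predicted'|H) = 0.939, P('rain-predicted'|¬H) = 0.078.
Update on result 1 ('rain-predicted'): P(H) ← 0.939·0.1890 / (0.939·0.1890 + 0.078·0.8110) = 0.17747/0.24073 = 0.7372.
Update on result 2 ('no-rain-predicted'): P(H) ← 0.061·0.7372 / (0.061·0.7372 + 0.922·0.2628) = 0.044971/0.28725 = 0.1566.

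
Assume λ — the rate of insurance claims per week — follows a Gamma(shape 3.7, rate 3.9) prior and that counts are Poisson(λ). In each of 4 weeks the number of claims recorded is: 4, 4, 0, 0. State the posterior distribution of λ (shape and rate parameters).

Posterior: Gamma(shape=11.7, rate=7.9)

The Poisson likelihood adds the total count to the shape and the number of exposure periods to the rate. Here ∑xᵢ = 8 and n = 4, so shape 3.7→11.7 and rate 3.9→7.9.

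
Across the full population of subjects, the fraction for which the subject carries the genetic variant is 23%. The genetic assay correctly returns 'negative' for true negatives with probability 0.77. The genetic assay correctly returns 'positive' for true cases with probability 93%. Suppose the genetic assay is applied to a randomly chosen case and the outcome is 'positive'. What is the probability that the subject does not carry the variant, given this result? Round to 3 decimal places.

Let H be the event that the subject carries the genetic variant. P(H) = 0.23, so P(¬H) = 0.77. With E the 'positive' result, P(E|H) = 0.93 and P(E|¬H) = 0.23.
P(E) = 0.93·0.23 + 0.23·0.77 = 0.21390 + 0.17710 = 0.39100.
By Bayes' theorem, P(H|E) = 0.21390 / 0.39100 = 0.547. Hence P(¬H|E) = 1 − 0.547 = 0.453.

P(¬H | E) ≈ 0.453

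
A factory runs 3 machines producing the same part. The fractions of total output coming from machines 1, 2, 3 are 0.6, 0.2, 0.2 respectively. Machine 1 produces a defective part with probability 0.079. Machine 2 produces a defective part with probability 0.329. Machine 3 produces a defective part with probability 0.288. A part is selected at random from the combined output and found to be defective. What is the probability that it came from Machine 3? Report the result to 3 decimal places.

Posterior probability ≈ 0.337

P(defective|M1) = 0.079; P(defective|M2) = 0.329; P(defective|M3) = 0.288.
Prior × likelihood for each source: 0.6·0.079=0.04740, 0.2·0.329=0.06580, 0.2·0.288=0.05760. Summing gives P(defective) = 0.17080.
P(Machine 3 | defective) = 0.05760 / 0.17080 = 0.337.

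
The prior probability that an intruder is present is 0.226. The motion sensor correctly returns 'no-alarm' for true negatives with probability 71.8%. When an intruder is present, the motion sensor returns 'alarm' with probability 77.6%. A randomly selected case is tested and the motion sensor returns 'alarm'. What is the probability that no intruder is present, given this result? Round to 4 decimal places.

P(¬H | E) ≈ 0.5545

Write H for 'an intruder is present'. Prior odds H:¬H = 0.226/0.774 = 0.29199. For the 'alarm' outcome, the likelihood ratio is 0.776/0.282 = 2.7518.
Posterior odds = 0.29199 × 2.7518 = 0.80349, so P(H|E) = 0.80349/(1+0.80349) = 0.4455. Then P(¬H|E) = 1 − 0.4455 = 0.5545.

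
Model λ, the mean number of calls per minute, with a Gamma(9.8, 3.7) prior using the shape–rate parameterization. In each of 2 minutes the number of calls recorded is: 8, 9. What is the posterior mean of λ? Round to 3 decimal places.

The Poisson likelihood adds the total count to the shape and the number of exposure periods to the rate. Here ∑xᵢ = 17 and n = 2, so shape 9.8→26.8 and rate 3.7→5.7.
E[λ | data] = 26.8/5.7 = 4.702.

Posterior mean ≈ 4.702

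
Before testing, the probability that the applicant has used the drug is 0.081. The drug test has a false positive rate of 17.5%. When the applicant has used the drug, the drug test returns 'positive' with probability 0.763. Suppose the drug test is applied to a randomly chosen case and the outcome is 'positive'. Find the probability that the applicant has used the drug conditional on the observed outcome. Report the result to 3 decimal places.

Write H for 'the applicant has used the drug'. Prior odds H:¬H = 0.081/0.919 = 0.088139. For the 'positive' outcome, the likelihood ratio is 0.763/0.175 = 4.3600.
Posterior odds = 0.088139 × 4.3600 = 0.38429, so P(H|E) = 0.38429/(1+0.38429) = 0.278.

P(H | E) ≈ 0.278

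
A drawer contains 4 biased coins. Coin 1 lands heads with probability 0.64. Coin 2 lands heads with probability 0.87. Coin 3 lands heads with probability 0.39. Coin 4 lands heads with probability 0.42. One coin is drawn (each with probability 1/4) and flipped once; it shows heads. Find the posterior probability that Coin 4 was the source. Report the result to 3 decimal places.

P(heads|C1) = 0.64; P(heads|C2) = 0.87; P(heads|C3) = 0.39; P(heads|C4) = 0.42.
Prior × likelihood for each source: 0.25·0.64=0.1600, 0.25·0.87=0.2175, 0.25·0.39=0.09750, 0.25·0.42=0.1050. Summing gives P(heads) = 0.58000.
P(Coin 4 | heads) = 0.1050 / 0.58000 = 0.181.

Posterior probability ≈ 0.181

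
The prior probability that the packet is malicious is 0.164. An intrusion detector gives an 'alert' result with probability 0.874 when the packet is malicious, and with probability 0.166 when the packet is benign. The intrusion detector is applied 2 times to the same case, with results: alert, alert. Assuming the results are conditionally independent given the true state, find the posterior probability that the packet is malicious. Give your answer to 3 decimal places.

Posterior P(H) ≈ 0.845

Let H be the event that the packet is malicious; start with P(H) = 0.164. P('alert'|H) = 0.874, P('alert'|¬H) = 0.166.
Update on result 1 ('alert'): P(H) ← 0.874·0.1640 / (0.874·0.1640 + 0.166·0.8360) = 0.14334/0.28211 = 0.5081.
Update on result 2 ('alert'): P(H) ← 0.874·0.5081 / (0.874·0.5081 + 0.166·0.4919) = 0.44406/0.52572 = 0.8447.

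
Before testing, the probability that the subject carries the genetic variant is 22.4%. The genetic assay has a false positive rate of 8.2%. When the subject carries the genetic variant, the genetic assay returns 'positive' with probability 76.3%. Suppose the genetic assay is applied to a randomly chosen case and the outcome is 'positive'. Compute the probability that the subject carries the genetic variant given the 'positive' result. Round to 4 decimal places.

P(H | E) ≈ 0.7287

Write H for 'the subject carries the genetic variant'. Prior odds H:¬H = 0.224/0.776 = 0.28866. For the 'positive' outcome, the likelihood ratio is 0.763/0.082 = 9.3049.
Posterior odds = 0.28866 × 9.3049 = 2.6859, so P(H|E) = 2.6859/(1+2.6859) = 0.7287.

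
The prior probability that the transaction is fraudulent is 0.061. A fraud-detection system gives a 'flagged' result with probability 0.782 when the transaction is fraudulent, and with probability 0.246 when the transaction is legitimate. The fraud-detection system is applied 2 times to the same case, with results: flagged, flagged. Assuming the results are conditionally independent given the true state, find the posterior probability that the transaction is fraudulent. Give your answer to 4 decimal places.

Posterior P(H) ≈ 0.3963

Let H be the event that the transaction is fraudulent; start with P(H) = 0.061. P('flagged'|H) = 0.782, P('flagged'|¬H) = 0.246.
Update on result 1 ('flagged'): P(H) ← 0.782·0.0610 / (0.782·0.0610 + 0.246·0.9390) = 0.047702/0.27870 = 0.1712.
Update on result 2 ('flagged'): P(H) ← 0.782·0.1712 / (0.782·0.1712 + 0.246·0.8288) = 0.13385/0.33774 = 0.3963.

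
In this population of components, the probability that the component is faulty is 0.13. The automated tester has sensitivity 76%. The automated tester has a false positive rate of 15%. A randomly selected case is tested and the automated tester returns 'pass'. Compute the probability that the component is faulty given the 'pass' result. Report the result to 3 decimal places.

P(H | E) ≈ 0.040

Let H be the event that the component is faulty. P(H) = 0.13, so P(¬H) = 0.87. With E the 'pass' result, P(E|H) = 0.24 and P(E|¬H) = 0.85.
P(E) = 0.24·0.13 + 0.85·0.87 = 0.031200 + 0.73950 = 0.77070.
By Bayes' theorem, P(H|E) = 0.031200 / 0.77070 = 0.040.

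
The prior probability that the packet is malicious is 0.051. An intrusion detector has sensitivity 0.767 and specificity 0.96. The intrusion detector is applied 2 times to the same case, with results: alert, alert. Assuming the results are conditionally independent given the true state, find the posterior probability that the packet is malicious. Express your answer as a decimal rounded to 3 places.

Posterior P(H) ≈ 0.952

Let H be the event that the packet is malicious; start with P(H) = 0.051. P('alert'|H) = 0.767, P('alert'|¬H) = 0.04.
Update on result 1 ('alert'): P(H) ← 0.767·0.0510 / (0.767·0.0510 + 0.04·0.9490) = 0.039117/0.077077 = 0.5075.
Update on result 2 ('alert'): P(H) ← 0.767·0.5075 / (0.767·0.5075 + 0.04·0.4925) = 0.38926/0.40896 = 0.9518.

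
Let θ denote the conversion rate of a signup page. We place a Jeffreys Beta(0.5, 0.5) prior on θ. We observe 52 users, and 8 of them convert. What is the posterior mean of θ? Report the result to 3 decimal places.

The binomial likelihood is conjugate to the Beta prior: with 8 successes and 44 failures, the posterior is Beta(0.5+8, 0.5+44) = Beta(8.5, 44.5).
E[θ | data] = 8.5/(8.5+44.5) = 0.160.

Posterior mean ≈ 0.160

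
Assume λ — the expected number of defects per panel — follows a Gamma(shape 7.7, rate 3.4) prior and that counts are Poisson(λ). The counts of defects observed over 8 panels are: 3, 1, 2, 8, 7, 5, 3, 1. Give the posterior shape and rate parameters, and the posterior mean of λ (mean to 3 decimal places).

Total count ∑xᵢ = 30 over n = 8 panels.
Gamma is conjugate to the Poisson likelihood: posterior is Gamma(shape = 7.7+30 = 37.7, rate = 3.4+8 = 11.4).
E[λ | data] = 37.7/11.4 = 3.307.

Posterior: Gamma(shape=37.7, rate=11.4); mean ≈ 3.307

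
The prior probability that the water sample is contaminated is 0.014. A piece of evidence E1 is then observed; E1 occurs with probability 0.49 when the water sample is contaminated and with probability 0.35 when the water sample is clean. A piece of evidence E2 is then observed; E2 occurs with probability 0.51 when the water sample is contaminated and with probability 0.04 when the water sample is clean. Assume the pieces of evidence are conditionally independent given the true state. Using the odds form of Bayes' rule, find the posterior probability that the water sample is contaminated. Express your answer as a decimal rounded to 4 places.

Prior odds = 0.014/(1−0.014) = 0.014199.
Likelihood ratio for E1 = 0.49/0.35 = 1.4000.
Likelihood ratio for E2 = 0.51/0.04 = 12.750.
Posterior odds = prior odds × LR₁ × LR₂ = 0.25345.
Posterior probability = odds/(1+odds) = 0.25345/1.2534 = 0.2022.

Posterior probability ≈ 0.2022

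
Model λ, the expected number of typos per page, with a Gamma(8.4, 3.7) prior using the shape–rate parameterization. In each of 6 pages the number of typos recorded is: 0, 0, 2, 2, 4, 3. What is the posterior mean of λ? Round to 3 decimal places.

The Poisson likelihood adds the total count to the shape and the number of exposure periods to the rate. Here ∑xᵢ = 11 and n = 6, so shape 8.4→19.4 and rate 3.7→9.7.
E[λ | data] = 19.4/9.7 = 2.000.

Posterior mean ≈ 2.000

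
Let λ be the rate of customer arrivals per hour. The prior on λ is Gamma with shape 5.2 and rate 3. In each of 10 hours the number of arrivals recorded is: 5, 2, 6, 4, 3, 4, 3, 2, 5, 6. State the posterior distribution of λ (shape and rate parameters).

Posterior: Gamma(shape=45.2, rate=13)

Total count ∑xᵢ = 40 over n = 10 hours.
Gamma is conjugate to the Poisson likelihood: posterior is Gamma(shape = 5.2+40 = 45.2, rate = 3+10 = 13).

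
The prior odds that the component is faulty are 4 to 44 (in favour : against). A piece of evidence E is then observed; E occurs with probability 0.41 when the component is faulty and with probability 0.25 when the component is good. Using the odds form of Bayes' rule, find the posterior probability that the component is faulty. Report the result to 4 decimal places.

Prior odds = 4/44 = 0.090909. In log-odds, ln(0.090909) = -2.3979.
Add log likelihood ratio: ln(1.6400) = 0.49470.
Posterior log-odds = -1.9032, so posterior odds = exp(-1.9032) = 0.14909. Converting, P(H|E) = 0.14909/1.1491 = 0.1297.

Posterior probability ≈ 0.1297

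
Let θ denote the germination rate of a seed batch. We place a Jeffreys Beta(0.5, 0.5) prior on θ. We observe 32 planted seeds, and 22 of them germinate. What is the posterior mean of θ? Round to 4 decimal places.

Posterior mean ≈ 0.6818

The binomial likelihood is conjugate to the Beta prior: with 22 successes and 10 failures, the posterior is Beta(0.5+22, 0.5+10) = Beta(22.5, 10.5).
Posterior mean = α/(α+β) = 22.5/33 = 0.6818.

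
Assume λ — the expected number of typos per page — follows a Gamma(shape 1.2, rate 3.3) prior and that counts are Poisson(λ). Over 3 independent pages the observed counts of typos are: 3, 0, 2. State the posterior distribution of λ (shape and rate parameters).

Posterior: Gamma(shape=6.2, rate=6.3)

The Poisson likelihood adds the total count to the shape and the number of exposure periods to the rate. Here ∑xᵢ = 5 and n = 3, so shape 1.2→6.2 and rate 3.3→6.3.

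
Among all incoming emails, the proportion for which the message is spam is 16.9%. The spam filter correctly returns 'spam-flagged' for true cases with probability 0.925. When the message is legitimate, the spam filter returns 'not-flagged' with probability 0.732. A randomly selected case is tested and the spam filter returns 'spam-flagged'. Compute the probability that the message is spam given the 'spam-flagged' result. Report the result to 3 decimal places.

Let H be the event that the message is spam. P(H) = 0.169, so P(¬H) = 0.831. With E the 'spam-flagged' result, P(E|H) = 0.925 and P(E|¬H) = 0.268.
P(E) = 0.925·0.169 + 0.268·0.831 = 0.15633 + 0.22271 = 0.37903.
By Bayes' theorem, P(H|E) = 0.15633 / 0.37903 = 0.412.

P(H | E) ≈ 0.412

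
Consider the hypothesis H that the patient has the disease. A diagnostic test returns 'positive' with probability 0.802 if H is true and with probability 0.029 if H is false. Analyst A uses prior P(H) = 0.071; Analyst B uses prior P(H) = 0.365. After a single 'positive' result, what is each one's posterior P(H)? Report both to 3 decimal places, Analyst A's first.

Analyst A: 0.679; Analyst B: 0.941

The likelihood ratio for a 'positive' result is 0.802/0.029 = 27.655.
Analyst A: prior odds 0.071/0.929 = 0.076426; posterior odds 2.1136; posterior probability 0.679.
Analyst B: prior odds 0.365/0.635 = 0.57480; posterior odds 15.896; posterior probability 0.941.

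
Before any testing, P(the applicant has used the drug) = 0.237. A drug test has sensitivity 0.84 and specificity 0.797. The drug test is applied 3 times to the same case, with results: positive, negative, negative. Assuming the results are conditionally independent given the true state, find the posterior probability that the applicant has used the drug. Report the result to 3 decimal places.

Posterior P(H) ≈ 0.049

Let H be the event that the applicant has used the drug; start with P(H) = 0.237. P('positive'|H) = 0.84, P('positive'|¬H) = 0.203.
Update on result 1 ('positive'): P(H) ← 0.84·0.2370 / (0.84·0.2370 + 0.203·0.7630) = 0.19908/0.35397 = 0.5624.
Update on result 2 ('negative'): P(H) ← 0.16·0.5624 / (0.16·0.5624 + 0.797·0.4376) = 0.089988/0.43874 = 0.2051.
Update on result 3 ('negative'): P(H) ← 0.16·0.2051 / (0.16·0.2051 + 0.797·0.7949) = 0.032817/0.66635 = 0.0492.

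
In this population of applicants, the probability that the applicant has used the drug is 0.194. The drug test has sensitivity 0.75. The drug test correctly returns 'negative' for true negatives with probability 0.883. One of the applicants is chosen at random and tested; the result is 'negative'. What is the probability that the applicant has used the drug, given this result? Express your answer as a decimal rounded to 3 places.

P(H | E) ≈ 0.064

Write H for 'the applicant has used the drug'. Prior odds H:¬H = 0.194/0.806 = 0.24069. For the 'negative' outcome, the likelihood ratio is 0.25/0.883 = 0.28313.
Posterior odds = 0.24069 × 0.28313 = 0.068147, so P(H|E) = 0.068147/(1+0.068147) = 0.064.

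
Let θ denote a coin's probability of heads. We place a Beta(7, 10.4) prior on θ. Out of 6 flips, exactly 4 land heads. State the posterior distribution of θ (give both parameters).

Posterior: Beta(11, 12.4)

The binomial likelihood is conjugate to the Beta prior: with 4 successes and 2 failures, the posterior is Beta(7+4, 10.4+2) = Beta(11, 12.4).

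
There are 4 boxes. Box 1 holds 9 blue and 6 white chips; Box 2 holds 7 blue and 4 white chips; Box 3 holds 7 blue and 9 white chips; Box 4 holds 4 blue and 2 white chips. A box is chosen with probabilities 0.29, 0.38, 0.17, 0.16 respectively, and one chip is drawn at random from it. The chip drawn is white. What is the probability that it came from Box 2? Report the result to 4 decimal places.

P(white|Box 1) = 0.4; P(white|Box 2) = 0.3636; P(white|Box 3) = 0.5625; P(white|Box 4) = 0.3333.
Prior × likelihood for each source: 0.29·0.4=0.1160, 0.38·0.3636=0.1382, 0.17·0.5625=0.09563, 0.16·0.3333=0.05333. Summing gives P(white) = 0.40314.
P(Box 2 | white) = 0.1382 / 0.40314 = 0.3428.

Posterior probability ≈ 0.3428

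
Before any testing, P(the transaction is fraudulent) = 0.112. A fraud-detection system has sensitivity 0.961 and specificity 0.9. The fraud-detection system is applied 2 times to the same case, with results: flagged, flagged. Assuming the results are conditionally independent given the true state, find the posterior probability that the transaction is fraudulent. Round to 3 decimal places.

Posterior P(H) ≈ 0.921

Let H be the event that the transaction is fraudulent; start with P(H) = 0.112. P('flagged'|H) = 0.961, P('flagged'|¬H) = 0.1.
Update on result 1 ('flagged'): P(H) ← 0.961·0.1120 / (0.961·0.1120 + 0.1·0.8880) = 0.10763/0.19643 = 0.5479.
Update on result 2 ('flagged'): P(H) ← 0.961·0.5479 / (0.961·0.5479 + 0.1·0.4521) = 0.52657/0.57177 = 0.9209.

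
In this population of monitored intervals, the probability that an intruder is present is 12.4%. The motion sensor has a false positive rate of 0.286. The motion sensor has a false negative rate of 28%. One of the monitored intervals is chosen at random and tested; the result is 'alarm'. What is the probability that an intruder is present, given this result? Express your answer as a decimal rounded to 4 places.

P(H | E) ≈ 0.2627

Let H be the event that an intruder is present. P(H) = 0.124, so P(¬H) = 0.876. With E the 'alarm' result, P(E|H) = 0.72 and P(E|¬H) = 0.286.
P(E) = 0.72·0.124 + 0.286·0.876 = 0.089280 + 0.25054 = 0.33982.
By Bayes' theorem, P(H|E) = 0.089280 / 0.33982 = 0.2627.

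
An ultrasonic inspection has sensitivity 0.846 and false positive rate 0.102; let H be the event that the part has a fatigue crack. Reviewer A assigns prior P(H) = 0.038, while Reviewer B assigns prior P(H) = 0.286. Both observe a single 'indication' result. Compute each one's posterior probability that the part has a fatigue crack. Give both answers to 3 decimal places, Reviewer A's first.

The likelihood ratio for an 'indication' result is 0.846/0.102 = 8.2941.
Reviewer A: prior odds 0.038/0.962 = 0.039501; posterior odds 0.32763; posterior probability 0.247.
Reviewer B: prior odds 0.286/0.714 = 0.40056; posterior odds 3.3223; posterior probability 0.769.

Reviewer A: 0.247; Reviewer B: 0.769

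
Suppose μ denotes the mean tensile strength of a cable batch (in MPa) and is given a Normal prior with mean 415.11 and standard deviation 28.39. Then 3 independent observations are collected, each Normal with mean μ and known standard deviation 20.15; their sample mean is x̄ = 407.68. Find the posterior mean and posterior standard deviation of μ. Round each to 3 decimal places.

Posterior mean ≈ 408.748; posterior SD ≈ 10.765

With known σ, the Normal prior is conjugate. Weight on the data is w = (n/σ²)/(n/σ² + 1/τ₀²) = 0.00738875/(0.00738875+0.00124071) = 0.85622.
Posterior mean = w·x̄ + (1−w)·μ₀ = 0.85622·407.68 + 0.14378·415.11 = 408.748. Posterior variance = 1/(0.00738875+0.00124071) = 115.882, so SD = 10.765.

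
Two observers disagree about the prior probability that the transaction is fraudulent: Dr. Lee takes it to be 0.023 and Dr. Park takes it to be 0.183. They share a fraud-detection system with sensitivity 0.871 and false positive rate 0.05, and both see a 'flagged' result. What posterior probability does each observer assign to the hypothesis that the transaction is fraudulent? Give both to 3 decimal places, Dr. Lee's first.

The likelihood ratio for a 'flagged' result is 0.871/0.05 = 17.420.
Dr. Lee: prior odds 0.023/0.977 = 0.023541; posterior odds 0.41009; posterior probability 0.291.
Dr. Park: prior odds 0.183/0.817 = 0.22399; posterior odds 3.9019; posterior probability 0.796.

Dr. Lee: 0.291; Dr. Park: 0.796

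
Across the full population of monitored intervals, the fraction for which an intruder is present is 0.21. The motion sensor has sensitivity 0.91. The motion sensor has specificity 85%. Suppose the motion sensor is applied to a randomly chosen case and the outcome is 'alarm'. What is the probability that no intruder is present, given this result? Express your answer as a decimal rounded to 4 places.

Write H for 'an intruder is present'. Prior odds H:¬H = 0.21/0.79 = 0.26582. For the 'alarm' outcome, the likelihood ratio is 0.91/0.15 = 6.0667.
Posterior odds = 0.26582 × 6.0667 = 1.6127, so P(H|E) = 1.6127/(1+1.6127) = 0.6172. Then P(¬H|E) = 1 − 0.6172 = 0.3828.

P(¬H | E) ≈ 0.3828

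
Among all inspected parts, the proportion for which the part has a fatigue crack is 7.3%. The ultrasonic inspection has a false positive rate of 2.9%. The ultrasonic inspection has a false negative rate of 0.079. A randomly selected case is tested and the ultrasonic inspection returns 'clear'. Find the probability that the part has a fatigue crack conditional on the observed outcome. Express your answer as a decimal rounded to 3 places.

Write H for 'the part has a fatigue crack'. Prior odds H:¬H = 0.073/0.927 = 0.078749. For the 'clear' outcome, the likelihood ratio is 0.079/0.971 = 0.081359.
Posterior odds = 0.078749 × 0.081359 = 0.0064069, so P(H|E) = 0.0064069/(1+0.0064069) = 0.006.

P(H | E) ≈ 0.006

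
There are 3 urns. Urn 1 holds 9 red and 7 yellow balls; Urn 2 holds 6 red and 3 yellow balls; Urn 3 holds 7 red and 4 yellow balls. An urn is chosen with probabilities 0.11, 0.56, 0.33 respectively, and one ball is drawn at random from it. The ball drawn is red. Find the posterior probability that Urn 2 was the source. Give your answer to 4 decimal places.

Posterior probability ≈ 0.5786

Tabulate prior·likelihood by source: [1] prior 0.11, lik 0.5625, product 0.06187; [2] prior 0.56, lik 0.6667, product 0.3733; [3] prior 0.33, lik 0.6364, product 0.2100.
Normalizing constant = 0.64521; the posterior for Urn 2 is its product over the sum, 0.3733/0.64521 = 0.5786.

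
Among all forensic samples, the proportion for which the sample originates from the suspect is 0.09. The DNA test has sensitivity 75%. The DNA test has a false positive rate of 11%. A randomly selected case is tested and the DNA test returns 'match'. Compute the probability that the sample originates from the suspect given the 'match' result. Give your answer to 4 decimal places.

Write H for 'the sample originates from the suspect'. Prior odds H:¬H = 0.09/0.91 = 0.098901. For the 'match' outcome, the likelihood ratio is 0.75/0.11 = 6.8182.
Posterior odds = 0.098901 × 6.8182 = 0.67433, so P(H|E) = 0.67433/(1+0.67433) = 0.4027.

P(H | E) ≈ 0.4027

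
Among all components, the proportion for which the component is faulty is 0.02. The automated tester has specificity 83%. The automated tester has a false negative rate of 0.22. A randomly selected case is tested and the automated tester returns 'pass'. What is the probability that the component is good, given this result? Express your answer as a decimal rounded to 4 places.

P(¬H | E) ≈ 0.9946

Let H be the event that the component is faulty. P(H) = 0.02, so P(¬H) = 0.98. With E the 'pass' result, P(E|H) = 0.22 and P(E|¬H) = 0.83.
P(E) = 0.22·0.02 + 0.83·0.98 = 0.0044000 + 0.81340 = 0.81780.
By Bayes' theorem, P(H|E) = 0.0044000 / 0.81780 = 0.0054. Hence P(¬H|E) = 1 − 0.0054 = 0.9946.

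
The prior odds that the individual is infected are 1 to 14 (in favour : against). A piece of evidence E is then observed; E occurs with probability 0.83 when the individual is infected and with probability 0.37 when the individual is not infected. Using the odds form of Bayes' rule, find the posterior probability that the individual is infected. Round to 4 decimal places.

Prior odds = 1/14 = 0.071429. In log-odds, ln(0.071429) = -2.6391.
Add log likelihood ratio: ln(2.2432) = 0.80792.
Posterior log-odds = -1.8311, so posterior odds = exp(-1.8311) = 0.16023. Converting, P(H|E) = 0.16023/1.1602 = 0.1381.

Posterior probability ≈ 0.1381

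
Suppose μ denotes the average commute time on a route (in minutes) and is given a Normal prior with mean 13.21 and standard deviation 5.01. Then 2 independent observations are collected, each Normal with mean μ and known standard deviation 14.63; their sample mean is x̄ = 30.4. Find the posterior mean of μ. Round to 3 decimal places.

Prior precision 1/τ₀² = 1/5.01² = 0.0398405; data precision n/σ² = 2/14.63² = 0.00934418.
Posterior precision = 0.0398405 + 0.00934418 = 0.0491847.
Posterior mean = (0.0398405·13.21 + 0.00934418·30.4) / 0.0491847 = 16.476.

Posterior mean ≈ 16.476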